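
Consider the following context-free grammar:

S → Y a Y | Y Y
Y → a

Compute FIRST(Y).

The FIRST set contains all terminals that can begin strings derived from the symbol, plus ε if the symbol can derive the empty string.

We compute FIRST(Y) using the standard algorithm.
FIRST(S) = {a}
FIRST(Y) = {a}
Therefore, FIRST(Y) = {a}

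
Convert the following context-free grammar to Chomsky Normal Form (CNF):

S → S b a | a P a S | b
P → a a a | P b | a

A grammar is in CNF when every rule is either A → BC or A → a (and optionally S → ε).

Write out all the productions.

TB → b; TA → a; S → b; P → a; S → S X0; X0 → TB TA; S → TA X1; X1 → P X2; X2 → TA S; P → TA X3; X3 → TA TA; P → P TB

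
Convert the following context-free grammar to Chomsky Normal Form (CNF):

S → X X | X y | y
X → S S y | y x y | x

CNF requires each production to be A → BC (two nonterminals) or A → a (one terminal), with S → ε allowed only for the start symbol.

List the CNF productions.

TY → y; S → y; TX → x; X → x; S → X X; S → X TY; X → S X0; X0 → S TY; X → TY X1; X1 → TX TY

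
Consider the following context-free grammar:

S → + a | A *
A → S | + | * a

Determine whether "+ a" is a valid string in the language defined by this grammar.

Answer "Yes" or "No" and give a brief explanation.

Yes - a valid derivation exists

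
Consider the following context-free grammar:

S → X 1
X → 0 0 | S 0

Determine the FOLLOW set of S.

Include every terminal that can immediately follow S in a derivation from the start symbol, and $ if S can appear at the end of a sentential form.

We compute FOLLOW(S) using the standard algorithm.
FOLLOW(S) starts with {$}.
FIRST(S) = {0}
FIRST(X) = {0}
FOLLOW(S) = {$, 0}
FOLLOW(X) = {1}
Therefore, FOLLOW(S) = {$, 0}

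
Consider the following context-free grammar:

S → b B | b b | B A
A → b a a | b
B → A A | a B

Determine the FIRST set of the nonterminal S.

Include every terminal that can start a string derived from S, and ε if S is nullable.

We compute FIRST(S) using the standard algorithm.
FIRST(A) = {b}
FIRST(B) = {a, b}
FIRST(S) = {a, b}
Therefore, FIRST(S) = {a, b}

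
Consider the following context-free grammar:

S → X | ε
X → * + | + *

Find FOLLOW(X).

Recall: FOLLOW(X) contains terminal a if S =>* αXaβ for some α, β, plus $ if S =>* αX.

We compute FOLLOW(X) using the standard algorithm.
FOLLOW(S) starts with {$}.
FIRST(S) = {*, +, ε}
FIRST(X) = {*, +}
FOLLOW(S) = {$}
FOLLOW(X) = {$}
Therefore, FOLLOW(X) = {$}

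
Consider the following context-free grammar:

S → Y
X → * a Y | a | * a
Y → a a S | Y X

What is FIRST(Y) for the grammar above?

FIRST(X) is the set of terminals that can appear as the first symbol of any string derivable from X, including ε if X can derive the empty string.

We compute FIRST(Y) using the standard algorithm.
FIRST(S) = {a}
FIRST(X) = {*, a}
FIRST(Y) = {a}
Therefore, FIRST(Y) = {a}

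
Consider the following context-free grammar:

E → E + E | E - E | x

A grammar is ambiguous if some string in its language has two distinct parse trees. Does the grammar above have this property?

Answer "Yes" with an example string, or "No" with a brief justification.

Yes - the string 'x + x - x + x' has two distinct parse trees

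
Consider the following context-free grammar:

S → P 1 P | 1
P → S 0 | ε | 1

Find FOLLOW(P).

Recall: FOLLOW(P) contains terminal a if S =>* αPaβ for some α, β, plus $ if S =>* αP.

We compute FOLLOW(P) using the standard algorithm.
FOLLOW(S) starts with {$}.
FIRST(P) = {1, ε}
FIRST(S) = {1}
FOLLOW(P) = {$, 0, 1}
FOLLOW(S) = {$, 0}
Therefore, FOLLOW(P) = {$, 0, 1}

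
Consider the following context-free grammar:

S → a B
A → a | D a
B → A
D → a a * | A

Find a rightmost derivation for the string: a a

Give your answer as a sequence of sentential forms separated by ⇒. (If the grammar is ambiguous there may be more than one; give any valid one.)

S ⇒ a B ⇒ a A ⇒ a a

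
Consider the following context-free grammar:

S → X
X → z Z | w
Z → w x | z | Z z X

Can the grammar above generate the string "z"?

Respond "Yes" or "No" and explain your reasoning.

No - no valid derivation exists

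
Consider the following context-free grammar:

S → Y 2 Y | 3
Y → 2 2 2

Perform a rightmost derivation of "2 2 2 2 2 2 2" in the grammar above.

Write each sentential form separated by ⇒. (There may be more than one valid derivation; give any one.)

S ⇒ Y 2 Y ⇒ Y 2 2 2 2 ⇒ 2 2 2 2 2 2 2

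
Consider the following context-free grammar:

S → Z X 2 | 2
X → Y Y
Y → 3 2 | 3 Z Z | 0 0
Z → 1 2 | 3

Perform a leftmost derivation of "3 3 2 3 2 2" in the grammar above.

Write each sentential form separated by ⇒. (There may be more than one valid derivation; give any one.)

S ⇒ Z X 2 ⇒ 3 X 2 ⇒ 3 Y Y 2 ⇒ 3 3 2 Y 2 ⇒ 3 3 2 3 2 2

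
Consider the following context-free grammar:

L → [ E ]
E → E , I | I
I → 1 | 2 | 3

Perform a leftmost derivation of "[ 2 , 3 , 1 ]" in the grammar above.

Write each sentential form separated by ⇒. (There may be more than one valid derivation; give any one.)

L ⇒ [ E ] ⇒ [ E , I ] ⇒ [ E , I , I ] ⇒ [ I , I , I ] ⇒ [ 2 , I , I ] ⇒ [ 2 , 3 , I ] ⇒ [ 2 , 3 , 1 ]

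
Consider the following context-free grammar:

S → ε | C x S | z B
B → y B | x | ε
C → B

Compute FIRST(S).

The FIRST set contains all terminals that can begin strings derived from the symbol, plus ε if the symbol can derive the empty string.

We compute FIRST(S) using the standard algorithm.
FIRST(B) = {x, y, ε}
FIRST(C) = {x, y, ε}
FIRST(S) = {x, y, z, ε}
Therefore, FIRST(S) = {x, y, z, ε}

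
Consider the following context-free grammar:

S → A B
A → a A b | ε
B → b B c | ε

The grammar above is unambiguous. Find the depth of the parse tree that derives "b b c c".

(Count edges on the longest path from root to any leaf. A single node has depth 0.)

4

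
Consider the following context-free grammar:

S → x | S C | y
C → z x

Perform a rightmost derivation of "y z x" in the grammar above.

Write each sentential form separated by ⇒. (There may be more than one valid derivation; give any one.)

S ⇒ S C ⇒ S z x ⇒ y z x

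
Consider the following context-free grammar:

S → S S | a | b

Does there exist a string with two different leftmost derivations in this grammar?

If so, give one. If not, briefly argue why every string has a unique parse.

Yes - the string 'a a b a a' has two distinct leftmost derivations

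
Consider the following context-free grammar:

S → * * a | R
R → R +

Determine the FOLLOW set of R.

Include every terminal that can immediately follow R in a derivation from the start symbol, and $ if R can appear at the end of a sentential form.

We compute FOLLOW(R) using the standard algorithm.
FOLLOW(S) starts with {$}.
FIRST(R) = {}
FIRST(S) = {*}
FOLLOW(R) = {$, +}
FOLLOW(S) = {$}
Therefore, FOLLOW(R) = {$, +}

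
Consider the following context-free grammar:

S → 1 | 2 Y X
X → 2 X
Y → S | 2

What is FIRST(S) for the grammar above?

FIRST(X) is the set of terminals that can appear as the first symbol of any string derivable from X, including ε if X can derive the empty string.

We compute FIRST(S) using the standard algorithm.
FIRST(S) = {1, 2}
FIRST(X) = {2}
FIRST(Y) = {1, 2}
Therefore, FIRST(S) = {1, 2}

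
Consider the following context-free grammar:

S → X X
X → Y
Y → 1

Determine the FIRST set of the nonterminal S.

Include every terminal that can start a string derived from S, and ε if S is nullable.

We compute FIRST(S) using the standard algorithm.
FIRST(S) = {1}
FIRST(X) = {1}
FIRST(Y) = {1}
Therefore, FIRST(S) = {1}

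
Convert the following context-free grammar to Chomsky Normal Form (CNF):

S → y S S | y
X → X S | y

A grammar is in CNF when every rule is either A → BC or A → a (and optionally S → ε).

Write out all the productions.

TY → y; S → y; X → y; S → TY X0; X0 → S S; X → X S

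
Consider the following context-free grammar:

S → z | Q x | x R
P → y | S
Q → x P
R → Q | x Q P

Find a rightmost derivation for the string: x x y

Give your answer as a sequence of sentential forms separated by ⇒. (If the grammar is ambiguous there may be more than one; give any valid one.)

S ⇒ x R ⇒ x Q ⇒ x x P ⇒ x x y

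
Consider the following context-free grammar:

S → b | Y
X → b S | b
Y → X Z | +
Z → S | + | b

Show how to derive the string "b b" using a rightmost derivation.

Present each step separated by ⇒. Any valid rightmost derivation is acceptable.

S ⇒ Y ⇒ X Z ⇒ X b ⇒ b b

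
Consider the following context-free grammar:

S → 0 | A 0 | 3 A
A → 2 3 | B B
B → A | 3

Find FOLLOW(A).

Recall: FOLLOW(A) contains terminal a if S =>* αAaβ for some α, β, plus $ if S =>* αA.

We compute FOLLOW(A) using the standard algorithm.
FOLLOW(S) starts with {$}.
FIRST(A) = {2, 3}
FIRST(B) = {2, 3}
FIRST(S) = {0, 2, 3}
FOLLOW(A) = {$, 0, 2, 3}
FOLLOW(B) = {$, 0, 2, 3}
FOLLOW(S) = {$}
Therefore, FOLLOW(A) = {$, 0, 2, 3}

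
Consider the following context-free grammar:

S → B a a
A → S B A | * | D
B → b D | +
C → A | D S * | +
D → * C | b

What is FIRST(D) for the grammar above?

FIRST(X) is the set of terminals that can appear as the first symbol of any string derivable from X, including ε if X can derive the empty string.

We compute FIRST(D) using the standard algorithm.
FIRST(A) = {*, +, b}
FIRST(B) = {+, b}
FIRST(C) = {*, +, b}
FIRST(D) = {*, b}
FIRST(S) = {+, b}
Therefore, FIRST(D) = {*, b}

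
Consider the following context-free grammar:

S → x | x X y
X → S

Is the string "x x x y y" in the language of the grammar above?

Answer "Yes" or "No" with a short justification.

Yes - a valid derivation exists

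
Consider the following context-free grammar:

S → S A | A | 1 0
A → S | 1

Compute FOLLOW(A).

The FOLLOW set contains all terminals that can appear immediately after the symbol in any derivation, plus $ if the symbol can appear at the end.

We compute FOLLOW(A) using the standard algorithm.
FOLLOW(S) starts with {$}.
FIRST(A) = {1}
FIRST(S) = {1}
FOLLOW(A) = {$, 1}
FOLLOW(S) = {$, 1}
Therefore, FOLLOW(A) = {$, 1}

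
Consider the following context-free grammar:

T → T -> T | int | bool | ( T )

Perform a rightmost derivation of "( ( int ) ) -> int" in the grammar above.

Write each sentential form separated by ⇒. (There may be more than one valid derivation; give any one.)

T ⇒ T -> T ⇒ T -> int ⇒ ( T ) -> int ⇒ ( ( T ) ) -> int ⇒ ( ( int ) ) -> int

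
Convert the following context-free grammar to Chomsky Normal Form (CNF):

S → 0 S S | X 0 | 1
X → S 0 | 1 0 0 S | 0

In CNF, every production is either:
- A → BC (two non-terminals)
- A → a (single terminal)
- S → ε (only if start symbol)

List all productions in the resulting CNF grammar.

T0 → 0; S → 1; T1 → 1; X → 0; S → T0 X0; X0 → S S; S → X T0; X → S T0; X → T1 X1; X1 → T0 X2; X2 → T0 S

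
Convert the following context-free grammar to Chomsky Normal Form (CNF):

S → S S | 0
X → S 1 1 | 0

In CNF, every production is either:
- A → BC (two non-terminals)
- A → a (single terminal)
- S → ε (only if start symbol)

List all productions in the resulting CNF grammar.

S → 0; T1 → 1; X → 0; S → S S; X → S X0; X0 → T1 T1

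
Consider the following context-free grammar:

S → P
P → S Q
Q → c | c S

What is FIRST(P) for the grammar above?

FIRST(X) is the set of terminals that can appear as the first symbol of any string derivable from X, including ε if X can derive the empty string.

We compute FIRST(P) using the standard algorithm.
FIRST(P) = {}
FIRST(Q) = {c}
FIRST(S) = {}
Therefore, FIRST(P) = {}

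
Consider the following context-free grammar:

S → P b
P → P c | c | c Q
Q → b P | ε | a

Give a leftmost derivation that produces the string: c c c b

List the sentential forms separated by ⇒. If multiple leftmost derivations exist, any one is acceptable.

S ⇒ P b ⇒ P c b ⇒ P c c b ⇒ c c c b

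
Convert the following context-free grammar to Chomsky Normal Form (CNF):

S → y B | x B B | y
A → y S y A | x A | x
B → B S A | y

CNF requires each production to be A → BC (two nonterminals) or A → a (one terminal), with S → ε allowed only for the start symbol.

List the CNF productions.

TY → y; TX → x; S → y; A → x; B → y; S → TY B; S → TX X0; X0 → B B; A → TY X1; X1 → S X2; X2 → TY A; A → TX A; B → B X3; X3 → S A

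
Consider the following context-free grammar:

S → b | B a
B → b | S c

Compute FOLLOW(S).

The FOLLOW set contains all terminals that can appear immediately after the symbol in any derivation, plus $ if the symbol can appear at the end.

We compute FOLLOW(S) using the standard algorithm.
FOLLOW(S) starts with {$}.
FIRST(B) = {b}
FIRST(S) = {b}
FOLLOW(B) = {a}
FOLLOW(S) = {$, c}
Therefore, FOLLOW(S) = {$, c}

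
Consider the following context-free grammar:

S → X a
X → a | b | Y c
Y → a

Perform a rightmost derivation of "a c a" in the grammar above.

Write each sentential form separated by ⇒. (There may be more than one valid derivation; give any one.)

S ⇒ X a ⇒ Y c a ⇒ a c a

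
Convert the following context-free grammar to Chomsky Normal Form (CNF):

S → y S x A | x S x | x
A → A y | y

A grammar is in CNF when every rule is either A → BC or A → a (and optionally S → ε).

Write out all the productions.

TY → y; TX → x; S → x; A → y; S → TY X0; X0 → S X1; X1 → TX A; S → TX X2; X2 → S TX; A → A TY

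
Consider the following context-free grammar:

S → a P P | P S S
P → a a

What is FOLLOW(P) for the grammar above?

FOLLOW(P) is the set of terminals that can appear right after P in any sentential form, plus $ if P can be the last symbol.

We compute FOLLOW(P) using the standard algorithm.
FOLLOW(S) starts with {$}.
FIRST(P) = {a}
FIRST(S) = {a}
FOLLOW(P) = {$, a}
FOLLOW(S) = {$, a}
Therefore, FOLLOW(P) = {$, a}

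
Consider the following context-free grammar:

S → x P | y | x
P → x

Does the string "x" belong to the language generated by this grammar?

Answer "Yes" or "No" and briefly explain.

Yes - a valid derivation exists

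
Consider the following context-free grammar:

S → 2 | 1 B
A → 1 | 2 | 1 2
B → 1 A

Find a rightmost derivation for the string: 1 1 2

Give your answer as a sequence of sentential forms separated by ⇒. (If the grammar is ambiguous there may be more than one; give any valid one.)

S ⇒ 1 B ⇒ 1 1 A ⇒ 1 1 2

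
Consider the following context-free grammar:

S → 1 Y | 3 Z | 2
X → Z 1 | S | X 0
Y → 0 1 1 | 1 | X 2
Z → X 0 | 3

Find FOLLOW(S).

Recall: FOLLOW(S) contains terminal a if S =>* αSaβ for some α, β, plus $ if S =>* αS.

We compute FOLLOW(S) using the standard algorithm.
FOLLOW(S) starts with {$}.
FIRST(S) = {1, 2, 3}
FIRST(X) = {1, 2, 3}
FIRST(Y) = {0, 1, 2, 3}
FIRST(Z) = {1, 2, 3}
FOLLOW(S) = {$, 0, 2}
FOLLOW(X) = {0, 2}
FOLLOW(Y) = {$, 0, 2}
FOLLOW(Z) = {$, 0, 1, 2}
Therefore, FOLLOW(S) = {$, 0, 2}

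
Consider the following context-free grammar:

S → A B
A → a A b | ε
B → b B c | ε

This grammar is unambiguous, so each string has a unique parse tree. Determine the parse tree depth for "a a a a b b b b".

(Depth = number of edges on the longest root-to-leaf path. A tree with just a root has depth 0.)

6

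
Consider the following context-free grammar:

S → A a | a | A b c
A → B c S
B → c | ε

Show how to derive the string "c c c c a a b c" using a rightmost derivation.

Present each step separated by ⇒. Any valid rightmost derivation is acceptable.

S ⇒ A b c ⇒ B c S b c ⇒ B c A a b c ⇒ B c B c S a b c ⇒ B c B c a a b c ⇒ B c c c a a b c ⇒ c c c c a a b c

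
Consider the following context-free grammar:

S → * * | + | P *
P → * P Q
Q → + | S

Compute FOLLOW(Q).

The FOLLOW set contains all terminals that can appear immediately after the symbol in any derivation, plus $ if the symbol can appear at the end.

We compute FOLLOW(Q) using the standard algorithm.
FOLLOW(S) starts with {$}.
FIRST(P) = {*}
FIRST(Q) = {*, +}
FIRST(S) = {*, +}
FOLLOW(P) = {*, +}
FOLLOW(Q) = {*, +}
FOLLOW(S) = {$, *, +}
Therefore, FOLLOW(Q) = {*, +}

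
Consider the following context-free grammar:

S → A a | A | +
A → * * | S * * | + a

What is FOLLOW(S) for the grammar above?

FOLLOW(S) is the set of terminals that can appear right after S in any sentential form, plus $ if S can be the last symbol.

We compute FOLLOW(S) using the standard algorithm.
FOLLOW(S) starts with {$}.
FIRST(A) = {*, +}
FIRST(S) = {*, +}
FOLLOW(A) = {$, *, a}
FOLLOW(S) = {$, *}
Therefore, FOLLOW(S) = {$, *}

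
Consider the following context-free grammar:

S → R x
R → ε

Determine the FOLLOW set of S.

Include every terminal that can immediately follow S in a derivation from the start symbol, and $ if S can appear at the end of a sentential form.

We compute FOLLOW(S) using the standard algorithm.
FOLLOW(S) starts with {$}.
FIRST(R) = {ε}
FIRST(S) = {x}
FOLLOW(R) = {x}
FOLLOW(S) = {$}
Therefore, FOLLOW(S) = {$}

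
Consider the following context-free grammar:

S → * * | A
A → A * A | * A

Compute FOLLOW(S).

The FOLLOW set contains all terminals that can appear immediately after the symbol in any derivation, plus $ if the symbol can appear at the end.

We compute FOLLOW(S) using the standard algorithm.
FOLLOW(S) starts with {$}.
FIRST(A) = {*}
FIRST(S) = {*}
FOLLOW(A) = {$, *}
FOLLOW(S) = {$}
Therefore, FOLLOW(S) = {$}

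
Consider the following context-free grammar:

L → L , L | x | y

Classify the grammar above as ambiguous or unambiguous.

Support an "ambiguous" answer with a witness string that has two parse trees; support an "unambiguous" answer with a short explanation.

Ambiguous - the string 'x , y , y , x' has two distinct parse trees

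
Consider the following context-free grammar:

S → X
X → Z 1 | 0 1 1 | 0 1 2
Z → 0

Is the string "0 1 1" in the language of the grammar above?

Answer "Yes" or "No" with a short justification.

Yes - a valid derivation exists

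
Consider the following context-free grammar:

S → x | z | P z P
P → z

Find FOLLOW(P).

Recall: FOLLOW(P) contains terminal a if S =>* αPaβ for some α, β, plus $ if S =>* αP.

We compute FOLLOW(P) using the standard algorithm.
FOLLOW(S) starts with {$}.
FIRST(P) = {z}
FIRST(S) = {x, z}
FOLLOW(P) = {$, z}
FOLLOW(S) = {$}
Therefore, FOLLOW(P) = {$, z}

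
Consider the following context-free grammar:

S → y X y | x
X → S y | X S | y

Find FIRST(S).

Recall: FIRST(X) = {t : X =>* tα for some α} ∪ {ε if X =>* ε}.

We compute FIRST(S) using the standard algorithm.
FIRST(S) = {x, y}
FIRST(X) = {x, y}
Therefore, FIRST(S) = {x, y}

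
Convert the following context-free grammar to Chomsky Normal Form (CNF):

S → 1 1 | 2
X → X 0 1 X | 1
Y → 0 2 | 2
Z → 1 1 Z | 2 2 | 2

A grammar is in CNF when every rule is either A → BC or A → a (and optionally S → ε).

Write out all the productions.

T1 → 1; S → 2; T0 → 0; X → 1; T2 → 2; Y → 2; Z → 2; S → T1 T1; X → X X0; X0 → T0 X1; X1 → T1 X; Y → T0 T2; Z → T1 X2; X2 → T1 Z; Z → T2 T2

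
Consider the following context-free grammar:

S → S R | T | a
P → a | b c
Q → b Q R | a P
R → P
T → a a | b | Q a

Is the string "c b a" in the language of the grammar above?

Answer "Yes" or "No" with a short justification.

No - no valid derivation exists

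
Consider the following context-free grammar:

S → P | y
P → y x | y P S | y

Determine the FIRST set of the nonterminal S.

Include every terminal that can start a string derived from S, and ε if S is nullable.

We compute FIRST(S) using the standard algorithm.
FIRST(P) = {y}
FIRST(S) = {y}
Therefore, FIRST(S) = {y}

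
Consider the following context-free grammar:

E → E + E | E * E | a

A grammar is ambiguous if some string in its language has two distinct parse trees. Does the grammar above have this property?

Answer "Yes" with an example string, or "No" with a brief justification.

Yes - the string 'a * a + a' has two distinct parse trees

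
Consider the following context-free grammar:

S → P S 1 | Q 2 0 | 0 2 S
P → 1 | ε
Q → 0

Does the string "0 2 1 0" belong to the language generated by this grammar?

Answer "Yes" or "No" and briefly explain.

No - no valid derivation exists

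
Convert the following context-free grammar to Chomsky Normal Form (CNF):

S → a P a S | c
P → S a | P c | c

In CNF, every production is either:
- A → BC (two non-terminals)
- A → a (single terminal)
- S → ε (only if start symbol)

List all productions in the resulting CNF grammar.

TA → a; S → c; TC → c; P → c; S → TA X0; X0 → P X1; X1 → TA S; P → S TA; P → P TC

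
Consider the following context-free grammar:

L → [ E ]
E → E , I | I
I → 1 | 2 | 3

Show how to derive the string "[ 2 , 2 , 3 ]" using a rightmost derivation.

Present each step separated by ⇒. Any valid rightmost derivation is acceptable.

L ⇒ [ E ] ⇒ [ E , I ] ⇒ [ E , 3 ] ⇒ [ E , I , 3 ] ⇒ [ E , 2 , 3 ] ⇒ [ I , 2 , 3 ] ⇒ [ 2 , 2 , 3 ]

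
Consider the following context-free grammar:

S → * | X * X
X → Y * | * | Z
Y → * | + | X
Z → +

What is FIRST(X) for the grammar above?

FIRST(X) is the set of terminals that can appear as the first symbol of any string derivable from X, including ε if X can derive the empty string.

We compute FIRST(X) using the standard algorithm.
FIRST(S) = {*, +}
FIRST(X) = {*, +}
FIRST(Y) = {*, +}
FIRST(Z) = {+}
Therefore, FIRST(X) = {*, +}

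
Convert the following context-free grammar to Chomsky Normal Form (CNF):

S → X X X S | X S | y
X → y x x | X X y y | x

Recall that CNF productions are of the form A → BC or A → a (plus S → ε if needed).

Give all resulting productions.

S → y; TY → y; TX → x; X → x; S → X X0; X0 → X X1; X1 → X S; S → X S; X → TY X2; X2 → TX TX; X → X X3; X3 → X X4; X4 → TY TY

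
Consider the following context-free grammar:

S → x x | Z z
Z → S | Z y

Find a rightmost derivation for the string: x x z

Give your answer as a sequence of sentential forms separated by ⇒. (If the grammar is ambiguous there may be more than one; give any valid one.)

S ⇒ Z z ⇒ S z ⇒ x x z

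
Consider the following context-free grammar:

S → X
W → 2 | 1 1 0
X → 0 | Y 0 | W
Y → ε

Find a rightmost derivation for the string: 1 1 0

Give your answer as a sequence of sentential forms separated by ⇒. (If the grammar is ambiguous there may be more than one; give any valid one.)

S ⇒ X ⇒ W ⇒ 1 1 0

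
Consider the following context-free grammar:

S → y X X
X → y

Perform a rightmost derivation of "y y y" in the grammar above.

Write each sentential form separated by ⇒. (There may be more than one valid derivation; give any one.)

S ⇒ y X X ⇒ y X y ⇒ y y y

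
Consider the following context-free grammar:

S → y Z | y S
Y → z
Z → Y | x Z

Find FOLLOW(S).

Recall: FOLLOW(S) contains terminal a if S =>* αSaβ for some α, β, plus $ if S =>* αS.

We compute FOLLOW(S) using the standard algorithm.
FOLLOW(S) starts with {$}.
FIRST(S) = {y}
FIRST(Y) = {z}
FIRST(Z) = {x, z}
FOLLOW(S) = {$}
FOLLOW(Y) = {$}
FOLLOW(Z) = {$}
Therefore, FOLLOW(S) = {$}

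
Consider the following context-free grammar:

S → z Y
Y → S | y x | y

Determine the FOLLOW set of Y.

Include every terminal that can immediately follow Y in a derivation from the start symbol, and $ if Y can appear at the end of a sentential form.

We compute FOLLOW(Y) using the standard algorithm.
FOLLOW(S) starts with {$}.
FIRST(S) = {z}
FIRST(Y) = {y, z}
FOLLOW(S) = {$}
FOLLOW(Y) = {$}
Therefore, FOLLOW(Y) = {$}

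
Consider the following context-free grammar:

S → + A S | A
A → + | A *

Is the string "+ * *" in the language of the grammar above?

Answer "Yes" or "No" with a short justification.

Yes - a valid derivation exists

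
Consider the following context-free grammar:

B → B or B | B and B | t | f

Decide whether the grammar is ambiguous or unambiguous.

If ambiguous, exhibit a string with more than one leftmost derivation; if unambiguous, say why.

Ambiguous - the string 't and t or f or f and f or t' has two distinct leftmost derivations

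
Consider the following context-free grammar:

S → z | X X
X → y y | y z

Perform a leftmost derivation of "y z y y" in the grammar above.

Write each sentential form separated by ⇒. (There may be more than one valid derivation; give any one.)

S ⇒ X X ⇒ y z X ⇒ y z y y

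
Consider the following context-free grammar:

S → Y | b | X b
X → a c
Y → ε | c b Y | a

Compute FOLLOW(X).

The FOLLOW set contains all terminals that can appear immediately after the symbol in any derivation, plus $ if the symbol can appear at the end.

We compute FOLLOW(X) using the standard algorithm.
FOLLOW(S) starts with {$}.
FIRST(S) = {a, b, c, ε}
FIRST(X) = {a}
FIRST(Y) = {a, c, ε}
FOLLOW(S) = {$}
FOLLOW(X) = {b}
FOLLOW(Y) = {$}
Therefore, FOLLOW(X) = {b}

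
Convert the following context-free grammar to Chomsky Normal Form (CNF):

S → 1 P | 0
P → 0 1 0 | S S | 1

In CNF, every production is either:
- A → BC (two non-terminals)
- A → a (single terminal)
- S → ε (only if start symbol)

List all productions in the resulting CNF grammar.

T1 → 1; S → 0; T0 → 0; P → 1; S → T1 P; P → T0 X0; X0 → T1 T0; P → S S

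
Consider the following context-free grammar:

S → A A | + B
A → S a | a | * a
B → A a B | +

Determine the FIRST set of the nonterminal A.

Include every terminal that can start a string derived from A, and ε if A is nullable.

We compute FIRST(A) using the standard algorithm.
FIRST(A) = {*, +, a}
FIRST(B) = {*, +, a}
FIRST(S) = {*, +, a}
Therefore, FIRST(A) = {*, +, a}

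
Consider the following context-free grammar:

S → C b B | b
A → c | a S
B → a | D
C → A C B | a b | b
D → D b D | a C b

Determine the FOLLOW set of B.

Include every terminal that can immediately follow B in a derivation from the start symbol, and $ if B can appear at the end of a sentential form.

We compute FOLLOW(B) using the standard algorithm.
FOLLOW(S) starts with {$}.
FIRST(A) = {a, c}
FIRST(B) = {a}
FIRST(C) = {a, b, c}
FIRST(D) = {a}
FIRST(S) = {a, b, c}
FOLLOW(A) = {a, b, c}
FOLLOW(B) = {$, a, b, c}
FOLLOW(C) = {a, b}
FOLLOW(D) = {$, a, b, c}
FOLLOW(S) = {$, a, b, c}
Therefore, FOLLOW(B) = {$, a, b, c}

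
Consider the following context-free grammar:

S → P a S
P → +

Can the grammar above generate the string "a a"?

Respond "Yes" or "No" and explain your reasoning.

No - no valid derivation exists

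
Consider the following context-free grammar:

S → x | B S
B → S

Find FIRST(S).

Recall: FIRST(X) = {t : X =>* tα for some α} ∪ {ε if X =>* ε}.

We compute FIRST(S) using the standard algorithm.
FIRST(B) = {x}
FIRST(S) = {x}
Therefore, FIRST(S) = {x}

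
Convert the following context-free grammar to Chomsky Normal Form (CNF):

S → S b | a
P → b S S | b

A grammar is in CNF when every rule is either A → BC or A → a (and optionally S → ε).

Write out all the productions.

TB → b; S → a; P → b; S → S TB; P → TB X0; X0 → S S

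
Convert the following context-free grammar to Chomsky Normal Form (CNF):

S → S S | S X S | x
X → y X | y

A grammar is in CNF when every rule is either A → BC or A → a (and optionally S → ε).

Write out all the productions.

S → x; TY → y; X → y; S → S S; S → S X0; X0 → X S; X → TY X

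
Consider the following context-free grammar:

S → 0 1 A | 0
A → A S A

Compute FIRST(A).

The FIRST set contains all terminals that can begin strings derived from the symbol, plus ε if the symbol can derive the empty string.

We compute FIRST(A) using the standard algorithm.
FIRST(A) = {}
FIRST(S) = {0}
Therefore, FIRST(A) = {}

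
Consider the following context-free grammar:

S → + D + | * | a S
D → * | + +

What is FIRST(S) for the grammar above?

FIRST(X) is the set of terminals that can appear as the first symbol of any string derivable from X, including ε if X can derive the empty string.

We compute FIRST(S) using the standard algorithm.
FIRST(D) = {*, +}
FIRST(S) = {*, +, a}
Therefore, FIRST(S) = {*, +, a}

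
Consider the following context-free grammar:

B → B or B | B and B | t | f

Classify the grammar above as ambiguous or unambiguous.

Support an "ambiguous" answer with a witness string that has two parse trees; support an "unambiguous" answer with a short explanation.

Ambiguous - the string 't or t or f or t' has two distinct parse trees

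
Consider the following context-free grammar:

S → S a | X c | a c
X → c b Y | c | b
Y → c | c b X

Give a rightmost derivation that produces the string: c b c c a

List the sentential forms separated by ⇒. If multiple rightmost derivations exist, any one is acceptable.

S ⇒ S a ⇒ X c a ⇒ c b Y c a ⇒ c b c c a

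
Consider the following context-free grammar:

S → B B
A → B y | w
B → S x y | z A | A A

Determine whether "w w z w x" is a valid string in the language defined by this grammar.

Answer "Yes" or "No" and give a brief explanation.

No - no valid derivation exists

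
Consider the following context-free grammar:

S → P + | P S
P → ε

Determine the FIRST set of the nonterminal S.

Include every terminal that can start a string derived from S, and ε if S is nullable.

We compute FIRST(S) using the standard algorithm.
FIRST(P) = {ε}
FIRST(S) = {+}
Therefore, FIRST(S) = {+}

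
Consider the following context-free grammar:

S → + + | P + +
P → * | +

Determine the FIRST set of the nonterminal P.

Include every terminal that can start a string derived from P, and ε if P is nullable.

We compute FIRST(P) using the standard algorithm.
FIRST(P) = {*, +}
FIRST(S) = {*, +}
Therefore, FIRST(P) = {*, +}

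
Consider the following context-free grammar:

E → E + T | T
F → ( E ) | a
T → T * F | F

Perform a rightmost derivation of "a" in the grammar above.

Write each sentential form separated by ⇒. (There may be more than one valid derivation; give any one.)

E ⇒ T ⇒ F ⇒ a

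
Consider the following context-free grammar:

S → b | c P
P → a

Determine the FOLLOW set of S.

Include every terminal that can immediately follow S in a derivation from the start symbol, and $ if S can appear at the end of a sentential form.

We compute FOLLOW(S) using the standard algorithm.
FOLLOW(S) starts with {$}.
FIRST(P) = {a}
FIRST(S) = {b, c}
FOLLOW(P) = {$}
FOLLOW(S) = {$}
Therefore, FOLLOW(S) = {$}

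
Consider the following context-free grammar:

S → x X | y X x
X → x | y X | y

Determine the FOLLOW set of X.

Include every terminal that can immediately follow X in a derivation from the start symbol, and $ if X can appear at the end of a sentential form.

We compute FOLLOW(X) using the standard algorithm.
FOLLOW(S) starts with {$}.
FIRST(S) = {x, y}
FIRST(X) = {x, y}
FOLLOW(S) = {$}
FOLLOW(X) = {$, x}
Therefore, FOLLOW(X) = {$, x}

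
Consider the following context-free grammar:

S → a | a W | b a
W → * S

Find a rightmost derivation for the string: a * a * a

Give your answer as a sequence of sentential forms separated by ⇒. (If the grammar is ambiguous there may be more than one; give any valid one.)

S ⇒ a W ⇒ a * S ⇒ a * a W ⇒ a * a * S ⇒ a * a * a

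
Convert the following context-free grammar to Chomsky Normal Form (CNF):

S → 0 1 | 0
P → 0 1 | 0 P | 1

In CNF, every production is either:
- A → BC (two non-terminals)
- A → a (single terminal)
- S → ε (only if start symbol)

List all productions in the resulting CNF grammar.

T0 → 0; T1 → 1; S → 0; P → 1; S → T0 T1; P → T0 T1; P → T0 P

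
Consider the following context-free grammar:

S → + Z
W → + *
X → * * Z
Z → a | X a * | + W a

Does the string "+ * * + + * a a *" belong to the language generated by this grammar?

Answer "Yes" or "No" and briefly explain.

Yes - a valid derivation exists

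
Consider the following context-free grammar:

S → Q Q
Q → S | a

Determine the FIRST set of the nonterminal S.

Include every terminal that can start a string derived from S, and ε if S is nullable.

We compute FIRST(S) using the standard algorithm.
FIRST(Q) = {a}
FIRST(S) = {a}
Therefore, FIRST(S) = {a}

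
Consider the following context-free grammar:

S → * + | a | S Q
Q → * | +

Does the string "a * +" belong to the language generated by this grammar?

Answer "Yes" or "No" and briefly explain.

Yes - a valid derivation exists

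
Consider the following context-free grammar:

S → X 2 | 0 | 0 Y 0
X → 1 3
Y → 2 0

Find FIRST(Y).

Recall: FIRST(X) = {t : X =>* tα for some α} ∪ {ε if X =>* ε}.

We compute FIRST(Y) using the standard algorithm.
FIRST(S) = {0, 1}
FIRST(X) = {1}
FIRST(Y) = {2}
Therefore, FIRST(Y) = {2}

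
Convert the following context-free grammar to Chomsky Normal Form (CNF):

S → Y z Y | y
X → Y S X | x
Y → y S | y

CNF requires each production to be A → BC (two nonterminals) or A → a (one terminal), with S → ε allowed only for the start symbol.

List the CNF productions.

TZ → z; S → y; X → x; TY → y; Y → y; S → Y X0; X0 → TZ Y; X → Y X1; X1 → S X; Y → TY S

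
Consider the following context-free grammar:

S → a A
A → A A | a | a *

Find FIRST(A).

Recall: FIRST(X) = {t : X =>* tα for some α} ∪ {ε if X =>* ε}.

We compute FIRST(A) using the standard algorithm.
FIRST(A) = {a}
FIRST(S) = {a}
Therefore, FIRST(A) = {a}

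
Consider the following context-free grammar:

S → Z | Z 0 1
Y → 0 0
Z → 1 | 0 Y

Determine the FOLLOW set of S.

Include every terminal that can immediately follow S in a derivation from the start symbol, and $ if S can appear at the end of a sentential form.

We compute FOLLOW(S) using the standard algorithm.
FOLLOW(S) starts with {$}.
FIRST(S) = {0, 1}
FIRST(Y) = {0}
FIRST(Z) = {0, 1}
FOLLOW(S) = {$}
FOLLOW(Y) = {$, 0}
FOLLOW(Z) = {$, 0}
Therefore, FOLLOW(S) = {$}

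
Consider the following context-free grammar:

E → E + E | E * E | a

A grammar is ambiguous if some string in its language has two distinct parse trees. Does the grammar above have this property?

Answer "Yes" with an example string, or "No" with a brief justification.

Yes - the string 'a + a * a + a + a + a' has two distinct parse trees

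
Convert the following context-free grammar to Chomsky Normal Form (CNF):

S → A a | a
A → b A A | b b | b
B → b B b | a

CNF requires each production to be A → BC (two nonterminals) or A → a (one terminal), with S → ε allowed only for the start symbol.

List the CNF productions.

TA → a; S → a; TB → b; A → b; B → a; S → A TA; A → TB X0; X0 → A A; A → TB TB; B → TB X1; X1 → B TB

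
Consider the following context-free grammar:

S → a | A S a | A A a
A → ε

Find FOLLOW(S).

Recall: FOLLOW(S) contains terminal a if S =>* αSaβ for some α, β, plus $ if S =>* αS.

We compute FOLLOW(S) using the standard algorithm.
FOLLOW(S) starts with {$}.
FIRST(A) = {ε}
FIRST(S) = {a}
FOLLOW(A) = {a}
FOLLOW(S) = {$, a}
Therefore, FOLLOW(S) = {$, a}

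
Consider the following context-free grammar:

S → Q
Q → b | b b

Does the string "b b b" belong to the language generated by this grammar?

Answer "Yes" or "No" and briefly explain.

No - no valid derivation exists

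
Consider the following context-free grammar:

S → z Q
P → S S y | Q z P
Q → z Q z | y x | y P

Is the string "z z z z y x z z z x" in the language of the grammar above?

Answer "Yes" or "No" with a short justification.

No - no valid derivation exists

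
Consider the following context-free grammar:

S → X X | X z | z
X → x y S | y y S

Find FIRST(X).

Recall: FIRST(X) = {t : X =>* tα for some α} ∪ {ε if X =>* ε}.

We compute FIRST(X) using the standard algorithm.
FIRST(S) = {x, y, z}
FIRST(X) = {x, y}
Therefore, FIRST(X) = {x, y}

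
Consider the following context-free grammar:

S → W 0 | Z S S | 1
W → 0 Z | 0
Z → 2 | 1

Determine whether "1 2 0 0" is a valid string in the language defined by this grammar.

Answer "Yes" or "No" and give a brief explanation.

No - no valid derivation exists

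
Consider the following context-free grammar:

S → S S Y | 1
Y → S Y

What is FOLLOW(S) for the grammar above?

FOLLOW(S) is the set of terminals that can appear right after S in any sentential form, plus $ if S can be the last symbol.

We compute FOLLOW(S) using the standard algorithm.
FOLLOW(S) starts with {$}.
FIRST(S) = {1}
FIRST(Y) = {1}
FOLLOW(S) = {$, 1}
FOLLOW(Y) = {$, 1}
Therefore, FOLLOW(S) = {$, 1}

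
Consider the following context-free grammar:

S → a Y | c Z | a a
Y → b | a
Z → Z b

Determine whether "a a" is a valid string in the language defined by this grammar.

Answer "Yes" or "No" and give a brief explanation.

Yes - a valid derivation exists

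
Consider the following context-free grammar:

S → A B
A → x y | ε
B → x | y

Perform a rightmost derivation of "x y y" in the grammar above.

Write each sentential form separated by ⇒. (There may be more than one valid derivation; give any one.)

S ⇒ A B ⇒ A y ⇒ x y y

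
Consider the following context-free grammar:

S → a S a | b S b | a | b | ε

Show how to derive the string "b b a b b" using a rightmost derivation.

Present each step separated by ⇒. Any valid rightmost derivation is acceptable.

S ⇒ b S b ⇒ b b S b b ⇒ b b a b b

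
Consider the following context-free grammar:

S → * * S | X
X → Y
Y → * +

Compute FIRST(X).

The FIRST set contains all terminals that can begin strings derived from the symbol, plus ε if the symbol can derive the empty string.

We compute FIRST(X) using the standard algorithm.
FIRST(S) = {*}
FIRST(X) = {*}
FIRST(Y) = {*}
Therefore, FIRST(X) = {*}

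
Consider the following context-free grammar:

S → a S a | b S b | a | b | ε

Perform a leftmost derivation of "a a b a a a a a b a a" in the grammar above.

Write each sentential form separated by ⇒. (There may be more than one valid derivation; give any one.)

S ⇒ a S a ⇒ a a S a a ⇒ a a b S b a a ⇒ a a b a S a b a a ⇒ a a b a a S a a b a a ⇒ a a b a a a a a b a a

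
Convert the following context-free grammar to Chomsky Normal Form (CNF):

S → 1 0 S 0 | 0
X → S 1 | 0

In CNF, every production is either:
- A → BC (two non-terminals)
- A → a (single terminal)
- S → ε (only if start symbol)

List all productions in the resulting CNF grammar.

T1 → 1; T0 → 0; S → 0; X → 0; S → T1 X0; X0 → T0 X1; X1 → S T0; X → S T1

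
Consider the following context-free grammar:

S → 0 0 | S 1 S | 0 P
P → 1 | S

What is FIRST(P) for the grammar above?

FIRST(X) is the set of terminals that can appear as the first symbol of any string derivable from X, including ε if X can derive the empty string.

We compute FIRST(P) using the standard algorithm.
FIRST(P) = {0, 1}
FIRST(S) = {0}
Therefore, FIRST(P) = {0, 1}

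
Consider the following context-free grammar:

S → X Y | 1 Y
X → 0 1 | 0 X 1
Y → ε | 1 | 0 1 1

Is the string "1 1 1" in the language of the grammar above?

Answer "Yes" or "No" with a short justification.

No - no valid derivation exists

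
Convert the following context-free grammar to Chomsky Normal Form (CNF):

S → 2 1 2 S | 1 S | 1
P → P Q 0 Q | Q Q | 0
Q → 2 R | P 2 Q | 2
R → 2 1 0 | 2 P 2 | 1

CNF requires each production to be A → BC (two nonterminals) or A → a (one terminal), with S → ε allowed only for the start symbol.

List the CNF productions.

T2 → 2; T1 → 1; S → 1; T0 → 0; P → 0; Q → 2; R → 1; S → T2 X0; X0 → T1 X1; X1 → T2 S; S → T1 S; P → P X2; X2 → Q X3; X3 → T0 Q; P → Q Q; Q → T2 R; Q → P X4; X4 → T2 Q; R → T2 X5; X5 → T1 T0; R → T2 X6; X6 → P T2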